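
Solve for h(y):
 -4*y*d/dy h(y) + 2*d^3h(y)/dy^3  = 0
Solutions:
 h(y) = C1 + Integral(C2*airyai(2^(1/3)*y) + C3*airybi(2^(1/3)*y), y)


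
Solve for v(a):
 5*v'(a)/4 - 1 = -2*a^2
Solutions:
 v(a) = C1 - 8*a^3/15 + 4*a/5


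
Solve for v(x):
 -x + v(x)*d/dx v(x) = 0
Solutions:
 v(x) = -sqrt(C1 + x^2)
 v(x) = sqrt(C1 + x^2)


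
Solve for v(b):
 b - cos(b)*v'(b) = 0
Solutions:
 v(b) = C1 + Integral(b/cos(b), b)


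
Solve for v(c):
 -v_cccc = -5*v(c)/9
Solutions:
 v(c) = C1*exp(-sqrt(3)*5^(1/4)*c/3) + C2*exp(sqrt(3)*5^(1/4)*c/3) + C3*sin(sqrt(3)*5^(1/4)*c/3) + C4*cos(sqrt(3)*5^(1/4)*c/3)


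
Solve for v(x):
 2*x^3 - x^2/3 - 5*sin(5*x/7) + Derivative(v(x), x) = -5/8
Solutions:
 v(x) = C1 - x^4/2 + x^3/9 - 5*x/8 - 7*cos(5*x/7)


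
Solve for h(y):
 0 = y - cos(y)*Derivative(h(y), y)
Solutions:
 h(y) = C1 + Integral(y/cos(y), y)


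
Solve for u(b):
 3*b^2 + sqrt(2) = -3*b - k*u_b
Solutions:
 u(b) = C1 - b^3/k - 3*b^2/(2*k) - sqrt(2)*b/k


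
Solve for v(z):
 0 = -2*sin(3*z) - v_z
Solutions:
 v(z) = C1 + 2*cos(3*z)/3


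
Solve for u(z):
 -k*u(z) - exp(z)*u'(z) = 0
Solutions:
 u(z) = C1*exp(k*exp(-z))


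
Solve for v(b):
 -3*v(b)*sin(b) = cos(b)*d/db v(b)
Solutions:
 v(b) = C1*cos(b)^3


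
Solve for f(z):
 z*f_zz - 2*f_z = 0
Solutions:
 f(z) = C1 + C2*z^3


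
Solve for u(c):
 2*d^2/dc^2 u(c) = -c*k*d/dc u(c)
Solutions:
 u(c) = Piecewise((-sqrt(pi)*C1*erf(c*sqrt(k)/2)/sqrt(k) - C2, (k > 0) | (k < 0)), (-C1*c - C2, True))


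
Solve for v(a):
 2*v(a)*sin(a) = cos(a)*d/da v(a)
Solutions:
 v(a) = C1/cos(a)^2


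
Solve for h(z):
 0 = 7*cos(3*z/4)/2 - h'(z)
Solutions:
 h(z) = C1 + 14*sin(3*z/4)/3


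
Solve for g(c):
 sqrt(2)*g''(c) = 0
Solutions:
 g(c) = C1 + C2*c


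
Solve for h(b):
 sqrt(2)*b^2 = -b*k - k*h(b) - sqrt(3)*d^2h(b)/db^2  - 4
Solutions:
 h(b) = C1*exp(-3^(3/4)*b*sqrt(-k)/3) + C2*exp(3^(3/4)*b*sqrt(-k)/3) - sqrt(2)*b^2/k - b - 4/k + 2*sqrt(6)/k^2


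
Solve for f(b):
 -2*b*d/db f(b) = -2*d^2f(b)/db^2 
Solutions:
 f(b) = C1 + C2*erfi(sqrt(2)*b/2)


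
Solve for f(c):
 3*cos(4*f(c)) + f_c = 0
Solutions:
 f(c) = -asin((C1 + exp(24*c))/(C1 - exp(24*c)))/4 + pi/4
 f(c) = asin((C1 + exp(24*c))/(C1 - exp(24*c)))/4


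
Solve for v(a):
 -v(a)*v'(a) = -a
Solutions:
 v(a) = -sqrt(C1 + a^2)
 v(a) = sqrt(C1 + a^2)


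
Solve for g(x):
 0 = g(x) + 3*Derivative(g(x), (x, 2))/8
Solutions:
 g(x) = C1*sin(2*sqrt(6)*x/3) + C2*cos(2*sqrt(6)*x/3)


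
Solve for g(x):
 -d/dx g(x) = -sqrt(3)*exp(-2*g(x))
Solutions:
 g(x) = log(-sqrt(C1 + 2*sqrt(3)*x))
 g(x) = log(C1 + 2*sqrt(3)*x)/2


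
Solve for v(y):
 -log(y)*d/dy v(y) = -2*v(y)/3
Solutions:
 v(y) = C1*exp(2*li(y)/3)


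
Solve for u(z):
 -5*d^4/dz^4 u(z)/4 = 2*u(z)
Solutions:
 u(z) = (C1*sin(2^(1/4)*5^(3/4)*z/5) + C2*cos(2^(1/4)*5^(3/4)*z/5))*exp(-2^(1/4)*5^(3/4)*z/5) + (C3*sin(2^(1/4)*5^(3/4)*z/5) + C4*cos(2^(1/4)*5^(3/4)*z/5))*exp(2^(1/4)*5^(3/4)*z/5)


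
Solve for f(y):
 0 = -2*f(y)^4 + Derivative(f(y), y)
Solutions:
 f(y) = (-1/(C1 + 6*y))^(1/3)
 f(y) = (-1/(C1 + 2*y))^(1/3)*(-3^(2/3) - 3*3^(1/6)*I)/6
 f(y) = (-1/(C1 + 2*y))^(1/3)*(-3^(2/3) + 3*3^(1/6)*I)/6


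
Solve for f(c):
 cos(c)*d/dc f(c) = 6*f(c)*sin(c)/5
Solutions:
 f(c) = C1/cos(c)^(6/5)


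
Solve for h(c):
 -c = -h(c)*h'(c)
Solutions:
 h(c) = -sqrt(C1 + c^2)
 h(c) = sqrt(C1 + c^2)


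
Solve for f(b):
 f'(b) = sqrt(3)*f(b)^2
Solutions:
 f(b) = -1/(C1 + sqrt(3)*b)


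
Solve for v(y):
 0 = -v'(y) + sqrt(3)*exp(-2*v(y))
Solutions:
 v(y) = log(-sqrt(C1 + 2*sqrt(3)*y))
 v(y) = log(C1 + 2*sqrt(3)*y)/2


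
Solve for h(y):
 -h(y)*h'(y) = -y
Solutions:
 h(y) = -sqrt(C1 + y^2)
 h(y) = sqrt(C1 + y^2)


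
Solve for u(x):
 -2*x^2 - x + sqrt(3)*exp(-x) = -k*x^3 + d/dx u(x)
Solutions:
 u(x) = C1 + k*x^4/4 - 2*x^3/3 - x^2/2 - sqrt(3)*exp(-x)


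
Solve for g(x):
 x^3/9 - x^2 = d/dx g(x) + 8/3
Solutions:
 g(x) = C1 + x^4/36 - x^3/3 - 8*x/3


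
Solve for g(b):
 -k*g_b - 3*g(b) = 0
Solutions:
 g(b) = C1*exp(-3*b/k)


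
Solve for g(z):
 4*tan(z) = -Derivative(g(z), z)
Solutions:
 g(z) = C1 + 4*log(cos(z))


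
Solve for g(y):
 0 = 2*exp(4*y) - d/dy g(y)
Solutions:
 g(y) = C1 + exp(4*y)/2


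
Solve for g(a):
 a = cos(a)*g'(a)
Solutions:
 g(a) = C1 + Integral(a/cos(a), a)


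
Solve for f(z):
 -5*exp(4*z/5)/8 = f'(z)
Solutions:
 f(z) = C1 - 25*exp(4*z/5)/32


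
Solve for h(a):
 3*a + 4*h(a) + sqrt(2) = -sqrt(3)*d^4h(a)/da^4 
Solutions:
 h(a) = -3*a/4 + (C1*sin(3^(7/8)*a/3) + C2*cos(3^(7/8)*a/3))*exp(-3^(7/8)*a/3) + (C3*sin(3^(7/8)*a/3) + C4*cos(3^(7/8)*a/3))*exp(3^(7/8)*a/3) - sqrt(2)/4


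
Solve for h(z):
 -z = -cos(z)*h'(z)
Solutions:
 h(z) = C1 + Integral(z/cos(z), z)


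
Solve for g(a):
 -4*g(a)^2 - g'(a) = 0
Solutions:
 g(a) = 1/(C1 + 4*a)


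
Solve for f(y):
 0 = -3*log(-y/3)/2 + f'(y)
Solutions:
 f(y) = C1 + 3*y*log(-y)/2 + 3*y*(-log(3) - 1)/2


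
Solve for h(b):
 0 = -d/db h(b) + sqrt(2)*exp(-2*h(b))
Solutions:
 h(b) = log(-sqrt(C1 + 2*sqrt(2)*b))
 h(b) = log(C1 + 2*sqrt(2)*b)/2


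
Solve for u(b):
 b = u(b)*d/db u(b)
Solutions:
 u(b) = -sqrt(C1 + b^2)
 u(b) = sqrt(C1 + b^2)


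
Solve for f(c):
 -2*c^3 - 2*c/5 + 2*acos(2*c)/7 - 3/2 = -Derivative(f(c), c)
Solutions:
 f(c) = C1 + c^4/2 + c^2/5 - 2*c*acos(2*c)/7 + 3*c/2 + sqrt(1 - 4*c^2)/7


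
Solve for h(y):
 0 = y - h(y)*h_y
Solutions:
 h(y) = -sqrt(C1 + y^2)
 h(y) = sqrt(C1 + y^2)


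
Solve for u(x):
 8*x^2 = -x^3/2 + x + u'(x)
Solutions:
 u(x) = C1 + x^4/8 + 8*x^3/3 - x^2/2


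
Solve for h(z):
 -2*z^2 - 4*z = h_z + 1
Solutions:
 h(z) = C1 - 2*z^3/3 - 2*z^2 - z


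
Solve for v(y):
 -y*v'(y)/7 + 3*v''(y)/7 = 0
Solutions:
 v(y) = C1 + C2*erfi(sqrt(6)*y/6)


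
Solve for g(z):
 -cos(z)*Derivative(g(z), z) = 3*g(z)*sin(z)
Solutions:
 g(z) = C1*cos(z)^3


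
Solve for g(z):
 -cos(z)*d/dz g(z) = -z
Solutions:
 g(z) = C1 + Integral(z/cos(z), z)


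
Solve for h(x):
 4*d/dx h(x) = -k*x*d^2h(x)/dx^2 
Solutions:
 h(x) = C1 + x^(((re(k) - 4)*re(k) + im(k)^2)/(re(k)^2 + im(k)^2))*(C2*sin(4*log(x)*Abs(im(k))/(re(k)^2 + im(k)^2)) + C3*cos(4*log(x)*im(k)/(re(k)^2 + im(k)^2)))


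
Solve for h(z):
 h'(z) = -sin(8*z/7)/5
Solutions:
 h(z) = C1 + 7*cos(8*z/7)/40


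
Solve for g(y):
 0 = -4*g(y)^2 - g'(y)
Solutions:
 g(y) = 1/(C1 + 4*y)


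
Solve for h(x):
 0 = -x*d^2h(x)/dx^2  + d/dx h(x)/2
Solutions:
 h(x) = C1 + C2*x^(3/2)


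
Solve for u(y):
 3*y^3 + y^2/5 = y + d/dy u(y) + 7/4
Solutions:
 u(y) = C1 + 3*y^4/4 + y^3/15 - y^2/2 - 7*y/4


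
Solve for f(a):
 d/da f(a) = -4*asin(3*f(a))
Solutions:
 Integral(1/asin(3*_y), (_y, f(a))) = C1 - 4*a


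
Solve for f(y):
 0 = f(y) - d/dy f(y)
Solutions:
 f(y) = C1*exp(y)


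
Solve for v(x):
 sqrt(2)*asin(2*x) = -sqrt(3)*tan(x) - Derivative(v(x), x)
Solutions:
 v(x) = C1 - sqrt(2)*(x*asin(2*x) + sqrt(1 - 4*x^2)/2) + sqrt(3)*log(cos(x))


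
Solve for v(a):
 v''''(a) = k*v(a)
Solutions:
 v(a) = C1*exp(-a*k^(1/4)) + C2*exp(a*k^(1/4)) + C3*exp(-I*a*k^(1/4)) + C4*exp(I*a*k^(1/4))


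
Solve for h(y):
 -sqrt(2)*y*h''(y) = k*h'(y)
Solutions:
 h(y) = C1 + y^(-sqrt(2)*re(k)/2 + 1)*(C2*sin(sqrt(2)*log(y)*Abs(im(k))/2) + C3*cos(sqrt(2)*log(y)*im(k)/2))


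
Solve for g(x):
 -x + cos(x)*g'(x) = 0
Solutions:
 g(x) = C1 + Integral(x/cos(x), x)


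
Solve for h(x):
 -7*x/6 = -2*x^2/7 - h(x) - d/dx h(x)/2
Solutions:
 h(x) = C1*exp(-2*x) - 2*x^2/7 + 61*x/42 - 61/84


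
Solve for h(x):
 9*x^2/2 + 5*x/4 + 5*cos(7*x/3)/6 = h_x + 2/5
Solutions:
 h(x) = C1 + 3*x^3/2 + 5*x^2/8 - 2*x/5 + 5*sin(7*x/3)/14


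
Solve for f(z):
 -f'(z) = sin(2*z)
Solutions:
 f(z) = C1 + cos(2*z)/2


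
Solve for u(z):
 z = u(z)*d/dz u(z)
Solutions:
 u(z) = -sqrt(C1 + z^2)
 u(z) = sqrt(C1 + z^2)


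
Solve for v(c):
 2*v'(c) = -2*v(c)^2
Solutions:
 v(c) = 1/(C1 + c)


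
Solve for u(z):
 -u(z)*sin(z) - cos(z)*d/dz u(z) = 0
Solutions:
 u(z) = C1*cos(z)


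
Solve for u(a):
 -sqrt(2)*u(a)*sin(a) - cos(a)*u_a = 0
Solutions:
 u(a) = C1*cos(a)^(sqrt(2))


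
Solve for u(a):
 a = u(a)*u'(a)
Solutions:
 u(a) = -sqrt(C1 + a^2)
 u(a) = sqrt(C1 + a^2)


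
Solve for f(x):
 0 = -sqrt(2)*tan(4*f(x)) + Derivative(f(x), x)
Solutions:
 f(x) = -asin(C1*exp(4*sqrt(2)*x))/4 + pi/4
 f(x) = asin(C1*exp(4*sqrt(2)*x))/4


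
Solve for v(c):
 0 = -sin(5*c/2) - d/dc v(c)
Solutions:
 v(c) = C1 + 2*cos(5*c/2)/5


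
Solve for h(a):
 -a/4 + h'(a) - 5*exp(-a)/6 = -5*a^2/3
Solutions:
 h(a) = C1 - 5*a^3/9 + a^2/8 - 5*exp(-a)/6


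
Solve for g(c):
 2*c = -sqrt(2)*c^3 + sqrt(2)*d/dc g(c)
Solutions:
 g(c) = C1 + c^4/4 + sqrt(2)*c^2/2


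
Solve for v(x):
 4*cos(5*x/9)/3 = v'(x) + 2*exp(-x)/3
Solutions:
 v(x) = C1 + 12*sin(5*x/9)/5 + 2*exp(-x)/3


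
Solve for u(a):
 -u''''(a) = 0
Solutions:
 u(a) = C1 + C2*a + C3*a^2 + C4*a^3


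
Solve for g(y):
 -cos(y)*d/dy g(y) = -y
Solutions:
 g(y) = C1 + Integral(y/cos(y), y)


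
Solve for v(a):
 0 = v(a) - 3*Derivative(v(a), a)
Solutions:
 v(a) = C1*exp(a/3)


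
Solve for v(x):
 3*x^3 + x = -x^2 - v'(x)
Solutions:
 v(x) = C1 - 3*x^4/4 - x^3/3 - x^2/2


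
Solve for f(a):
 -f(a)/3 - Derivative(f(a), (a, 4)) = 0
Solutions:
 f(a) = (C1*sin(sqrt(2)*3^(3/4)*a/6) + C2*cos(sqrt(2)*3^(3/4)*a/6))*exp(-sqrt(2)*3^(3/4)*a/6) + (C3*sin(sqrt(2)*3^(3/4)*a/6) + C4*cos(sqrt(2)*3^(3/4)*a/6))*exp(sqrt(2)*3^(3/4)*a/6)


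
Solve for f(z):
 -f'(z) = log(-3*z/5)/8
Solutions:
 f(z) = C1 - z*log(-z)/8 + z*(-log(3) + 1 + log(5))/8


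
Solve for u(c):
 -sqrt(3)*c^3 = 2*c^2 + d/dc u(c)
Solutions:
 u(c) = C1 - sqrt(3)*c^4/4 - 2*c^3/3


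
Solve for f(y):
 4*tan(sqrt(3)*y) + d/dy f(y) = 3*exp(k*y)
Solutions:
 f(y) = C1 + 3*Piecewise((exp(k*y)/k, Ne(k, 0)), (y, True)) + 4*sqrt(3)*log(cos(sqrt(3)*y))/3


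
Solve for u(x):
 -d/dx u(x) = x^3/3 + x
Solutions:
 u(x) = C1 - x^4/12 - x^2/2


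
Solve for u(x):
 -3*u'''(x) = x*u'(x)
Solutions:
 u(x) = C1 + Integral(C2*airyai(-3^(2/3)*x/3) + C3*airybi(-3^(2/3)*x/3), x)


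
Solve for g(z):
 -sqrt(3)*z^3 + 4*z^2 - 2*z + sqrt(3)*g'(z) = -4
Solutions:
 g(z) = C1 + z^4/4 - 4*sqrt(3)*z^3/9 + sqrt(3)*z^2/3 - 4*sqrt(3)*z/3


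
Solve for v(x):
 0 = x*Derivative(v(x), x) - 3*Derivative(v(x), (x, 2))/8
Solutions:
 v(x) = C1 + C2*erfi(2*sqrt(3)*x/3)


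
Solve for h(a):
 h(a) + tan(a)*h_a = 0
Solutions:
 h(a) = C1/sin(a)


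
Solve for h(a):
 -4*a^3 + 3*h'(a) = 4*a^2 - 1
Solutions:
 h(a) = C1 + a^4/3 + 4*a^3/9 - a/3


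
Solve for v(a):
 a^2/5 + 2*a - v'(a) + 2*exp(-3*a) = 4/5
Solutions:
 v(a) = C1 + a^3/15 + a^2 - 4*a/5 - 2*exp(-3*a)/3


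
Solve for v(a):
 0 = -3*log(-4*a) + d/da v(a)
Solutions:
 v(a) = C1 + 3*a*log(-a) + 3*a*(-1 + 2*log(2))


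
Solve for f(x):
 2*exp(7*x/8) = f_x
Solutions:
 f(x) = C1 + 16*exp(7*x/8)/7


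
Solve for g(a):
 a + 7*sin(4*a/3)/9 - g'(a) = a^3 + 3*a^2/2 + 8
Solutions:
 g(a) = C1 - a^4/4 - a^3/2 + a^2/2 - 8*a - 7*cos(4*a/3)/12


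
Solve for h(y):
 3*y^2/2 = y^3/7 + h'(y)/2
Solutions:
 h(y) = C1 - y^4/14 + y^3


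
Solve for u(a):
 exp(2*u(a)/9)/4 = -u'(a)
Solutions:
 u(a) = 9*log(-sqrt(-1/(C1 - a))) + 9*log(2)/2 + 9*log(3)
 u(a) = 9*log(-1/(C1 - a))/2 + 9*log(2)/2 + 9*log(3)


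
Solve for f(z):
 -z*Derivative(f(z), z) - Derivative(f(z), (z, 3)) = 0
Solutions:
 f(z) = C1 + Integral(C2*airyai(-z) + C3*airybi(-z), z)


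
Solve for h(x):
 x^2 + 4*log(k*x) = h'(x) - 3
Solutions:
 h(x) = C1 + x^3/3 + 4*x*log(k*x) - x


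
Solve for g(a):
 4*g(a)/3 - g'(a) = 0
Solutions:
 g(a) = C1*exp(4*a/3)


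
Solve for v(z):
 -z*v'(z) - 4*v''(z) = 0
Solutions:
 v(z) = C1 + C2*erf(sqrt(2)*z/4)


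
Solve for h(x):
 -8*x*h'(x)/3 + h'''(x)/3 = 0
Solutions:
 h(x) = C1 + Integral(C2*airyai(2*x) + C3*airybi(2*x), x)


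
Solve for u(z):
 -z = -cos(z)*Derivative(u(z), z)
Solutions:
 u(z) = C1 + Integral(z/cos(z), z)


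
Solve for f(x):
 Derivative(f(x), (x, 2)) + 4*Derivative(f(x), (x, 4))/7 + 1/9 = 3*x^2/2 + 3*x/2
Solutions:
 f(x) = C1 + C2*x + C3*sin(sqrt(7)*x/2) + C4*cos(sqrt(7)*x/2) + x^4/8 + x^3/4 - 115*x^2/126


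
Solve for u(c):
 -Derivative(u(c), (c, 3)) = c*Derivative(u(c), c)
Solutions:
 u(c) = C1 + Integral(C2*airyai(-c) + C3*airybi(-c), c)


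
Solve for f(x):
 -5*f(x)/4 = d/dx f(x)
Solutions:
 f(x) = C1*exp(-5*x/4)


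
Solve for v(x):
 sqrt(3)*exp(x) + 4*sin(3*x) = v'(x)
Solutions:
 v(x) = C1 + sqrt(3)*exp(x) - 4*cos(3*x)/3


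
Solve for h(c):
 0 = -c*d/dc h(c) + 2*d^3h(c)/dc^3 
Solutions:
 h(c) = C1 + Integral(C2*airyai(2^(2/3)*c/2) + C3*airybi(2^(2/3)*c/2), c)


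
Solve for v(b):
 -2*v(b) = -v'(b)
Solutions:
 v(b) = C1*exp(2*b)


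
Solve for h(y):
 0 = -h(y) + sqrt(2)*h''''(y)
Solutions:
 h(y) = C1*exp(-2^(7/8)*y/2) + C2*exp(2^(7/8)*y/2) + C3*sin(2^(7/8)*y/2) + C4*cos(2^(7/8)*y/2)


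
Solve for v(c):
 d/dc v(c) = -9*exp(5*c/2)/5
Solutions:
 v(c) = C1 - 18*exp(5*c/2)/25


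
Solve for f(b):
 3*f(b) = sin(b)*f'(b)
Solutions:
 f(b) = C1*(cos(b) - 1)^(3/2)/(cos(b) + 1)^(3/2)


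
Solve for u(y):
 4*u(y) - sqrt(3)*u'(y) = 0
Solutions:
 u(y) = C1*exp(4*sqrt(3)*y/3)


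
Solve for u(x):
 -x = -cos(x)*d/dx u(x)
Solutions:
 u(x) = C1 + Integral(x/cos(x), x)


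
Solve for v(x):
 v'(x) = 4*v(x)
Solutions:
 v(x) = C1*exp(4*x)


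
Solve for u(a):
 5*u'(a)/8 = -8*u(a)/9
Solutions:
 u(a) = C1*exp(-64*a/45)


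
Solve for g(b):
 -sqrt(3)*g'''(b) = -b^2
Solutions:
 g(b) = C1 + C2*b + C3*b^2 + sqrt(3)*b^5/180


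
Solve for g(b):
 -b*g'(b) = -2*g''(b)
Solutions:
 g(b) = C1 + C2*erfi(b/2)


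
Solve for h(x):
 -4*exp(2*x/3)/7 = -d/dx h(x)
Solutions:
 h(x) = C1 + 6*exp(2*x/3)/7


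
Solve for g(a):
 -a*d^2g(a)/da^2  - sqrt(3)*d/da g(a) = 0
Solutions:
 g(a) = C1 + C2*a^(1 - sqrt(3))


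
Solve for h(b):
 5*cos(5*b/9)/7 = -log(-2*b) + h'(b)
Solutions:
 h(b) = C1 + b*log(-b) - b + b*log(2) + 9*sin(5*b/9)/7


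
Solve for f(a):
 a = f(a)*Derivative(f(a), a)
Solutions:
 f(a) = -sqrt(C1 + a^2)
 f(a) = sqrt(C1 + a^2)


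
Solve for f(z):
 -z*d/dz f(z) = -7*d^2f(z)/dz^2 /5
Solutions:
 f(z) = C1 + C2*erfi(sqrt(70)*z/14)


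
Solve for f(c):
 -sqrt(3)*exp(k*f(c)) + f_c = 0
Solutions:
 f(c) = Piecewise((log(-1/(C1*k + sqrt(3)*c*k))/k, Ne(k, 0)), (nan, True))
 f(c) = Piecewise((C1 + sqrt(3)*c, Eq(k, 0)), (nan, True))


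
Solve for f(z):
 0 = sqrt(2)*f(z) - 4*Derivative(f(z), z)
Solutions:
 f(z) = C1*exp(sqrt(2)*z/4)


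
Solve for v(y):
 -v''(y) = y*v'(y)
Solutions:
 v(y) = C1 + C2*erf(sqrt(2)*y/2)


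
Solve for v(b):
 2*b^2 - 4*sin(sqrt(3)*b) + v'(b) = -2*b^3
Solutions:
 v(b) = C1 - b^4/2 - 2*b^3/3 - 4*sqrt(3)*cos(sqrt(3)*b)/3


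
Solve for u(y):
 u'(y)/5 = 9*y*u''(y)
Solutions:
 u(y) = C1 + C2*y^(46/45)


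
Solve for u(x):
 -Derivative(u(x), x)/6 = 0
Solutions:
 u(x) = C1


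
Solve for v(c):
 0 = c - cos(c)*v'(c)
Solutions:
 v(c) = C1 + Integral(c/cos(c), c)


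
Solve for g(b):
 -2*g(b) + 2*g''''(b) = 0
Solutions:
 g(b) = C1*exp(-b) + C2*exp(b) + C3*sin(b) + C4*cos(b)


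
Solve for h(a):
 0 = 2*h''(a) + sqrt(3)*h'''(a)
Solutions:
 h(a) = C1 + C2*a + C3*exp(-2*sqrt(3)*a/3)


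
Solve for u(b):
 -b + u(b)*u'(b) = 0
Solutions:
 u(b) = -sqrt(C1 + b^2)
 u(b) = sqrt(C1 + b^2)


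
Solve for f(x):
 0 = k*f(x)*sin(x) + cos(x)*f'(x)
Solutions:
 f(x) = C1*exp(k*log(cos(x)))


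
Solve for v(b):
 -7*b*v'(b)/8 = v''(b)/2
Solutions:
 v(b) = C1 + C2*erf(sqrt(14)*b/4)


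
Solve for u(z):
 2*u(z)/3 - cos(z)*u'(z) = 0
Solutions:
 u(z) = C1*(sin(z) + 1)^(1/3)/(sin(z) - 1)^(1/3)


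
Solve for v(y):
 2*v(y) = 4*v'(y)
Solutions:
 v(y) = C1*exp(y/2)


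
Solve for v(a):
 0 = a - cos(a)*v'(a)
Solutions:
 v(a) = C1 + Integral(a/cos(a), a)


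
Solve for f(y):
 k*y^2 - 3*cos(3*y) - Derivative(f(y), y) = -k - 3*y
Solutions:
 f(y) = C1 + k*y^3/3 + k*y + 3*y^2/2 - sin(3*y)


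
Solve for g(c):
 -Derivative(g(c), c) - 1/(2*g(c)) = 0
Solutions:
 g(c) = -sqrt(C1 - c)
 g(c) = sqrt(C1 - c)


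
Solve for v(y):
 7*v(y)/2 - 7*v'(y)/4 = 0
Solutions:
 v(y) = C1*exp(2*y)


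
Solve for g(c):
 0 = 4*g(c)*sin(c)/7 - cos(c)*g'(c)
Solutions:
 g(c) = C1/cos(c)^(4/7)


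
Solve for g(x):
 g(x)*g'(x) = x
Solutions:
 g(x) = -sqrt(C1 + x^2)
 g(x) = sqrt(C1 + x^2)


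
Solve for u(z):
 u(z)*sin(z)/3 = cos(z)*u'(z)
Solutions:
 u(z) = C1/cos(z)^(1/3)


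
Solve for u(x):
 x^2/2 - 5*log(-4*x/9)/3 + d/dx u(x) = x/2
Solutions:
 u(x) = C1 - x^3/6 + x^2/4 + 5*x*log(-x)/3 + 5*x*(-2*log(3) - 1 + 2*log(2))/3


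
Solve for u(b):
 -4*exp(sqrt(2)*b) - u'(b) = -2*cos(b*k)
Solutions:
 u(b) = C1 - 2*sqrt(2)*exp(sqrt(2)*b) + 2*sin(b*k)/k


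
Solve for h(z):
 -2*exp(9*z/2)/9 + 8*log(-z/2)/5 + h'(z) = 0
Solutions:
 h(z) = C1 - 8*z*log(-z)/5 + 8*z*(log(2) + 1)/5 + 4*exp(9*z/2)/81


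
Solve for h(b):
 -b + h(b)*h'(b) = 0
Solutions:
 h(b) = -sqrt(C1 + b^2)
 h(b) = sqrt(C1 + b^2)


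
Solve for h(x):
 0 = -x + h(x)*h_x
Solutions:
 h(x) = -sqrt(C1 + x^2)
 h(x) = sqrt(C1 + x^2)


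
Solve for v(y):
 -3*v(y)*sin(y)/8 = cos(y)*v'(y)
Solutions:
 v(y) = C1*cos(y)^(3/8)


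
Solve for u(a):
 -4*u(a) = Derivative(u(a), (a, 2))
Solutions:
 u(a) = C1*sin(2*a) + C2*cos(2*a)


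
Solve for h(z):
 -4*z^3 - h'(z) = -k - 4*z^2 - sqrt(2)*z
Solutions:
 h(z) = C1 + k*z - z^4 + 4*z^3/3 + sqrt(2)*z^2/2


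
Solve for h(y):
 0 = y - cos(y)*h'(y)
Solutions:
 h(y) = C1 + Integral(y/cos(y), y)


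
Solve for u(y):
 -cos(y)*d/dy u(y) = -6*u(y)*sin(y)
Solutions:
 u(y) = C1/cos(y)^6


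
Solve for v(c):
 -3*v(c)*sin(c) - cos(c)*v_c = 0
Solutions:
 v(c) = C1*cos(c)^3


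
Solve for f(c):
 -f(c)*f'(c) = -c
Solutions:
 f(c) = -sqrt(C1 + c^2)
 f(c) = sqrt(C1 + c^2)


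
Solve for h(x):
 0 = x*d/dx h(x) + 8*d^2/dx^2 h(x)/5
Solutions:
 h(x) = C1 + C2*erf(sqrt(5)*x/4)


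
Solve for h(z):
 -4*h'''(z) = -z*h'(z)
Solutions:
 h(z) = C1 + Integral(C2*airyai(2^(1/3)*z/2) + C3*airybi(2^(1/3)*z/2), z)


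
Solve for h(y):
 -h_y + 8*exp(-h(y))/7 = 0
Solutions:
 h(y) = log(C1 + 8*y/7)


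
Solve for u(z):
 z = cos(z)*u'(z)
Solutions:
 u(z) = C1 + Integral(z/cos(z), z)


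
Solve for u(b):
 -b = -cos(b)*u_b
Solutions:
 u(b) = C1 + Integral(b/cos(b), b)


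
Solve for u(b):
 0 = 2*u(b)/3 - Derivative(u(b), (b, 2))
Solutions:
 u(b) = C1*exp(-sqrt(6)*b/3) + C2*exp(sqrt(6)*b/3)


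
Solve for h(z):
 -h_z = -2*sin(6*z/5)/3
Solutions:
 h(z) = C1 - 5*cos(6*z/5)/9


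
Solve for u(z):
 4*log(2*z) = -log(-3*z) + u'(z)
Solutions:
 u(z) = C1 + 5*z*log(z) + z*(-5 + log(48) + I*pi)


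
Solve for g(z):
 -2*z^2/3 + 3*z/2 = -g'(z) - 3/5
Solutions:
 g(z) = C1 + 2*z^3/9 - 3*z^2/4 - 3*z/5


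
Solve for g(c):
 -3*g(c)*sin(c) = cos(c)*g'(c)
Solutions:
 g(c) = C1*cos(c)^3


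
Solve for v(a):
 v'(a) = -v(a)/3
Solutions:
 v(a) = C1*exp(-a/3)


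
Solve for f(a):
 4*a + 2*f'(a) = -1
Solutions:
 f(a) = C1 - a^2 - a/2


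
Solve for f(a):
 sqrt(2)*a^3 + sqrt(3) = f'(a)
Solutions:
 f(a) = C1 + sqrt(2)*a^4/4 + sqrt(3)*a


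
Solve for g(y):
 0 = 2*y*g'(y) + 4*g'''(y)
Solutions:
 g(y) = C1 + Integral(C2*airyai(-2^(2/3)*y/2) + C3*airybi(-2^(2/3)*y/2), y)


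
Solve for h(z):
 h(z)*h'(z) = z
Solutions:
 h(z) = -sqrt(C1 + z^2)
 h(z) = sqrt(C1 + z^2)


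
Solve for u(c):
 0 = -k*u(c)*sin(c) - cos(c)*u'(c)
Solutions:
 u(c) = C1*exp(k*log(cos(c)))


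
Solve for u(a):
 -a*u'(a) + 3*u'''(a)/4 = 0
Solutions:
 u(a) = C1 + Integral(C2*airyai(6^(2/3)*a/3) + C3*airybi(6^(2/3)*a/3), a)


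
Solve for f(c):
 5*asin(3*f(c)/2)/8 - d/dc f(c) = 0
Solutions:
 Integral(1/asin(3*_y/2), (_y, f(c))) = C1 + 5*c/8


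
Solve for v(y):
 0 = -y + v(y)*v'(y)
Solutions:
 v(y) = -sqrt(C1 + y^2)
 v(y) = sqrt(C1 + y^2)


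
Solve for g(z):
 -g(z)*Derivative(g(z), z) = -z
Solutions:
 g(z) = -sqrt(C1 + z^2)
 g(z) = sqrt(C1 + z^2)


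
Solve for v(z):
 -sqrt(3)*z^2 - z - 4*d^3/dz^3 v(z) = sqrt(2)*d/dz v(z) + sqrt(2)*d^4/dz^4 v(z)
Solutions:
 v(z) = C1 + C2*exp(z*(-4*sqrt(2) + 8/(27/2 + 16*sqrt(2) + sqrt(-2048 + (27 + 32*sqrt(2))^2)/2)^(1/3) + (27/2 + 16*sqrt(2) + sqrt(-2048 + (27 + 32*sqrt(2))^2)/2)^(1/3))/6)*sin(sqrt(3)*z*(-(27/2 + 16*sqrt(2) + sqrt(-2048 + (27 + 32*sqrt(2))^2)/2)^(1/3) + 8/(27/2 + 16*sqrt(2) + sqrt(-2048 + (27 + 32*sqrt(2))^2)/2)^(1/3))/6) + C3*exp(z*(-4*sqrt(2) + 8/(27/2 + 16*sqrt(2) + sqrt(-2048 + (27 + 32*sqrt(2))^2)/2)^(1/3) + (27/2 + 16*sqrt(2) + sqrt(-2048 + (27 + 32*sqrt(2))^2)/2)^(1/3))/6)*cos(sqrt(3)*z*(-(27/2 + 16*sqrt(2) + sqrt(-2048 + (27 + 32*sqrt(2))^2)/2)^(1/3) + 8/(27/2 + 16*sqrt(2) + sqrt(-2048 + (27 + 32*sqrt(2))^2)/2)^(1/3))/6) + C4*exp(-z*(8/(27/2 + 16*sqrt(2) + sqrt(-2048 + (27 + 32*sqrt(2))^2)/2)^(1/3) + 2*sqrt(2) + (27/2 + 16*sqrt(2) + sqrt(-2048 + (27 + 32*sqrt(2))^2)/2)^(1/3))/3) - sqrt(6)*z^3/6 - sqrt(2)*z^2/4 + 4*sqrt(3)*z


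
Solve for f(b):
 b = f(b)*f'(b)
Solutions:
 f(b) = -sqrt(C1 + b^2)
 f(b) = sqrt(C1 + b^2)


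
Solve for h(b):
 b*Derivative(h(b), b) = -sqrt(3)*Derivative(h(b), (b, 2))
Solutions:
 h(b) = C1 + C2*erf(sqrt(2)*3^(3/4)*b/6)


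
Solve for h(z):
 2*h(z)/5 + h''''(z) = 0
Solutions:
 h(z) = (C1*sin(10^(3/4)*z/10) + C2*cos(10^(3/4)*z/10))*exp(-10^(3/4)*z/10) + (C3*sin(10^(3/4)*z/10) + C4*cos(10^(3/4)*z/10))*exp(10^(3/4)*z/10)


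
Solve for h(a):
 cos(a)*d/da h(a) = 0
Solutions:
 h(a) = C1


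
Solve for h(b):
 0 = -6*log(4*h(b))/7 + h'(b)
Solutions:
 -7*Integral(1/(log(_y) + 2*log(2)), (_y, h(b)))/6 = C1 - b


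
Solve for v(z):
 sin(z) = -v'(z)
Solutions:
 v(z) = C1 + cos(z)


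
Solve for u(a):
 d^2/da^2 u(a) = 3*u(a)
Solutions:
 u(a) = C1*exp(-sqrt(3)*a) + C2*exp(sqrt(3)*a)


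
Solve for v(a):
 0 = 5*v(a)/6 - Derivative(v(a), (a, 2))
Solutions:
 v(a) = C1*exp(-sqrt(30)*a/6) + C2*exp(sqrt(30)*a/6)


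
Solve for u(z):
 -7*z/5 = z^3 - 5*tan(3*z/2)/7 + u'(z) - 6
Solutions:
 u(z) = C1 - z^4/4 - 7*z^2/10 + 6*z - 10*log(cos(3*z/2))/21


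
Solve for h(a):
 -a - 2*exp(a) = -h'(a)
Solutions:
 h(a) = C1 + a^2/2 + 2*exp(a)


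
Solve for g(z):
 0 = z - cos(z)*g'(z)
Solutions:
 g(z) = C1 + Integral(z/cos(z), z)


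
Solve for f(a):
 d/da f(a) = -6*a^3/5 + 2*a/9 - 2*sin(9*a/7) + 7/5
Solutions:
 f(a) = C1 - 3*a^4/10 + a^2/9 + 7*a/5 + 14*cos(9*a/7)/9


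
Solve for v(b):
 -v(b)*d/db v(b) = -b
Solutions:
 v(b) = -sqrt(C1 + b^2)
 v(b) = sqrt(C1 + b^2)


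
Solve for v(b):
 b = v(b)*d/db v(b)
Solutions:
 v(b) = -sqrt(C1 + b^2)
 v(b) = sqrt(C1 + b^2)


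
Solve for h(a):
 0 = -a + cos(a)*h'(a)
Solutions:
 h(a) = C1 + Integral(a/cos(a), a)


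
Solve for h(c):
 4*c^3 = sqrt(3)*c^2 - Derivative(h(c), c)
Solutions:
 h(c) = C1 - c^4 + sqrt(3)*c^3/3


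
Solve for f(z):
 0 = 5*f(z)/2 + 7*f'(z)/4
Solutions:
 f(z) = C1*exp(-10*z/7)


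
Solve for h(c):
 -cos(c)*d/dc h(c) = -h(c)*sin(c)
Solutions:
 h(c) = C1/cos(c)


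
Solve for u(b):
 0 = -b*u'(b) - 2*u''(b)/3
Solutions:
 u(b) = C1 + C2*erf(sqrt(3)*b/2)


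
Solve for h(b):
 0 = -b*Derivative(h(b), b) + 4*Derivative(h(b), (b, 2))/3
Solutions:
 h(b) = C1 + C2*erfi(sqrt(6)*b/4)


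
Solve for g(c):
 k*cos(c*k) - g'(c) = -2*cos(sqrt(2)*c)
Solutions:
 g(c) = C1 + sqrt(2)*sin(sqrt(2)*c) + sin(c*k)


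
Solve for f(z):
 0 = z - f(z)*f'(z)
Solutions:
 f(z) = -sqrt(C1 + z^2)
 f(z) = sqrt(C1 + z^2)


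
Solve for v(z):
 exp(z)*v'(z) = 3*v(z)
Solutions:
 v(z) = C1*exp(-3*exp(-z))


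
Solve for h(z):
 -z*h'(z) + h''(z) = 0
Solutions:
 h(z) = C1 + C2*erfi(sqrt(2)*z/2)


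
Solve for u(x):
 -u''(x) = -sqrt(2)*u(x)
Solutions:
 u(x) = C1*exp(-2^(1/4)*x) + C2*exp(2^(1/4)*x)


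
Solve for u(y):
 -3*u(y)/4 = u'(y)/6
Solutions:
 u(y) = C1*exp(-9*y/2)


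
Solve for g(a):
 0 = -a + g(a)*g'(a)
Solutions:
 g(a) = -sqrt(C1 + a^2)
 g(a) = sqrt(C1 + a^2)


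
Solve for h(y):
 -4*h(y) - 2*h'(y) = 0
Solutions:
 h(y) = C1*exp(-2*y)


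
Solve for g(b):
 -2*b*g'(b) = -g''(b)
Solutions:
 g(b) = C1 + C2*erfi(b)


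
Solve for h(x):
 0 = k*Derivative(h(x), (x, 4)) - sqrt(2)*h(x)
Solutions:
 h(x) = C1*exp(-2^(1/8)*x*(1/k)^(1/4)) + C2*exp(2^(1/8)*x*(1/k)^(1/4)) + C3*exp(-2^(1/8)*I*x*(1/k)^(1/4)) + C4*exp(2^(1/8)*I*x*(1/k)^(1/4))


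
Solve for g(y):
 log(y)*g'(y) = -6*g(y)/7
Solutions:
 g(y) = C1*exp(-6*li(y)/7)


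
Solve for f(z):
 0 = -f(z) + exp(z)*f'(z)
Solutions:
 f(z) = C1*exp(-exp(-z))


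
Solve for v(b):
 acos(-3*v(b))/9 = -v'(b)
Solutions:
 Integral(1/acos(-3*_y), (_y, v(b))) = C1 - b/9


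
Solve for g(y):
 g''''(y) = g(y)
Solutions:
 g(y) = C1*exp(-y) + C2*exp(y) + C3*sin(y) + C4*cos(y)


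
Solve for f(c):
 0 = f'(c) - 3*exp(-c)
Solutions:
 f(c) = C1 - 3*exp(-c)


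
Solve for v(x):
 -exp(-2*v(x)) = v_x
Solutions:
 v(x) = log(-sqrt(C1 - 2*x))
 v(x) = log(C1 - 2*x)/2


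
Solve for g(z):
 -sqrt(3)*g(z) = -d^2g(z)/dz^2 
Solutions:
 g(z) = C1*exp(-3^(1/4)*z) + C2*exp(3^(1/4)*z)


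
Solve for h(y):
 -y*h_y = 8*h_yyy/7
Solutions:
 h(y) = C1 + Integral(C2*airyai(-7^(1/3)*y/2) + C3*airybi(-7^(1/3)*y/2), y)


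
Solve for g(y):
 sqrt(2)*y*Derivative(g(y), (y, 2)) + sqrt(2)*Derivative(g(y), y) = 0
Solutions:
 g(y) = C1 + C2*log(y)


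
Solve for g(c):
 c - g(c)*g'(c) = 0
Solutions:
 g(c) = -sqrt(C1 + c^2)
 g(c) = sqrt(C1 + c^2)


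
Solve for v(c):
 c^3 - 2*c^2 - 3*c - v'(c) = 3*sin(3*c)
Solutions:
 v(c) = C1 + c^4/4 - 2*c^3/3 - 3*c^2/2 + cos(3*c)


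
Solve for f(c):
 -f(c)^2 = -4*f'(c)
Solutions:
 f(c) = -4/(C1 + c)


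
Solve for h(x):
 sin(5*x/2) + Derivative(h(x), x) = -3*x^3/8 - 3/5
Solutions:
 h(x) = C1 - 3*x^4/32 - 3*x/5 + 2*cos(5*x/2)/5


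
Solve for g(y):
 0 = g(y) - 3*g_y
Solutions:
 g(y) = C1*exp(y/3)


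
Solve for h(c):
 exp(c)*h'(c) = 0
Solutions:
 h(c) = C1


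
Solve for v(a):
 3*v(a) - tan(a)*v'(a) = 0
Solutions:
 v(a) = C1*sin(a)^3


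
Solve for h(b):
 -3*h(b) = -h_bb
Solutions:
 h(b) = C1*exp(-sqrt(3)*b) + C2*exp(sqrt(3)*b)


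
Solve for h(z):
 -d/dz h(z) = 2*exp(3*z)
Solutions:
 h(z) = C1 - 2*exp(3*z)/3


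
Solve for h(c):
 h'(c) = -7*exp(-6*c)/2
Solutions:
 h(c) = C1 + 7*exp(-6*c)/12


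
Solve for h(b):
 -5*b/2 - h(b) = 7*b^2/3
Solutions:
 h(b) = b*(-14*b - 15)/6


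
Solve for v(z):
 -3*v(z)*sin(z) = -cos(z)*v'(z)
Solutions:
 v(z) = C1/cos(z)^3


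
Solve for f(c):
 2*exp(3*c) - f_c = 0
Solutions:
 f(c) = C1 + 2*exp(3*c)/3


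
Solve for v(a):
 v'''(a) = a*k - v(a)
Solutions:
 v(a) = C3*exp(-a) + a*k + (C1*sin(sqrt(3)*a/2) + C2*cos(sqrt(3)*a/2))*exp(a/2)


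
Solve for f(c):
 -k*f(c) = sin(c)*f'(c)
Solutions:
 f(c) = C1*exp(k*(-log(cos(c) - 1) + log(cos(c) + 1))/2)


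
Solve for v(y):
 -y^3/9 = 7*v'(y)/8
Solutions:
 v(y) = C1 - 2*y^4/63


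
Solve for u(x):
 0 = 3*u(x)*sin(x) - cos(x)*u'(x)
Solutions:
 u(x) = C1/cos(x)^3


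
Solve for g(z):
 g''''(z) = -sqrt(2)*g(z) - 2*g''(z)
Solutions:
 g(z) = (C1*sin(2^(1/8)*z*cos(atan(sqrt(-1 + sqrt(2)))/2)) + C2*cos(2^(1/8)*z*cos(atan(sqrt(-1 + sqrt(2)))/2)))*exp(-2^(1/8)*z*sin(atan(sqrt(-1 + sqrt(2)))/2)) + (C3*sin(2^(1/8)*z*cos(atan(sqrt(-1 + sqrt(2)))/2)) + C4*cos(2^(1/8)*z*cos(atan(sqrt(-1 + sqrt(2)))/2)))*exp(2^(1/8)*z*sin(atan(sqrt(-1 + sqrt(2)))/2))


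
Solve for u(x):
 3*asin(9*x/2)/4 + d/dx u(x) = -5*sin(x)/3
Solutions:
 u(x) = C1 - 3*x*asin(9*x/2)/4 - sqrt(4 - 81*x^2)/12 + 5*cos(x)/3


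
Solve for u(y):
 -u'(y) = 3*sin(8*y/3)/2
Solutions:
 u(y) = C1 + 9*cos(8*y/3)/16


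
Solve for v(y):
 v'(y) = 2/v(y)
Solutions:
 v(y) = -sqrt(C1 + 4*y)
 v(y) = sqrt(C1 + 4*y)


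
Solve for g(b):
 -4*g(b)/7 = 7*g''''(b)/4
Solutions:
 g(b) = (C1*sin(sqrt(14)*b/7) + C2*cos(sqrt(14)*b/7))*exp(-sqrt(14)*b/7) + (C3*sin(sqrt(14)*b/7) + C4*cos(sqrt(14)*b/7))*exp(sqrt(14)*b/7)


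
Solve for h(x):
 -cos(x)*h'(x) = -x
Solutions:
 h(x) = C1 + Integral(x/cos(x), x)


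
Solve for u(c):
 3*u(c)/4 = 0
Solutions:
 u(c) = 0


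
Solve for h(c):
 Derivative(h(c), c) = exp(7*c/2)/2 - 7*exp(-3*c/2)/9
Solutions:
 h(c) = C1 + exp(7*c/2)/7 + 14*exp(-3*c/2)/27


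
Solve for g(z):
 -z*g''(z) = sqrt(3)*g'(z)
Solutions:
 g(z) = C1 + C2*z^(1 - sqrt(3))


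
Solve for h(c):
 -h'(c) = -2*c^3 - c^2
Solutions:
 h(c) = C1 + c^4/2 + c^3/3


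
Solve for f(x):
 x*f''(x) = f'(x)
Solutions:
 f(x) = C1 + C2*x^2


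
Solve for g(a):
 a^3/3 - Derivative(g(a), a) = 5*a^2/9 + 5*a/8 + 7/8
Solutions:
 g(a) = C1 + a^4/12 - 5*a^3/27 - 5*a^2/16 - 7*a/8


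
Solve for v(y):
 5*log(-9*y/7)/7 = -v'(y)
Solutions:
 v(y) = C1 - 5*y*log(-y)/7 + 5*y*(-2*log(3) + 1 + log(7))/7


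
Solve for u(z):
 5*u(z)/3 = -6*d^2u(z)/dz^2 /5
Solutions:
 u(z) = C1*sin(5*sqrt(2)*z/6) + C2*cos(5*sqrt(2)*z/6)


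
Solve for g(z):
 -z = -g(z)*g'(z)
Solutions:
 g(z) = -sqrt(C1 + z^2)
 g(z) = sqrt(C1 + z^2)


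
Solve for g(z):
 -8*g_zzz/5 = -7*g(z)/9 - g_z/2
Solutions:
 g(z) = C1*exp(-15^(1/3)*z*(15^(1/3)/(sqrt(769) + 28)^(1/3) + (sqrt(769) + 28)^(1/3))/24)*sin(3^(1/6)*5^(1/3)*z*(-3^(2/3)*(sqrt(769) + 28)^(1/3) + 3*5^(1/3)/(sqrt(769) + 28)^(1/3))/24) + C2*exp(-15^(1/3)*z*(15^(1/3)/(sqrt(769) + 28)^(1/3) + (sqrt(769) + 28)^(1/3))/24)*cos(3^(1/6)*5^(1/3)*z*(-3^(2/3)*(sqrt(769) + 28)^(1/3) + 3*5^(1/3)/(sqrt(769) + 28)^(1/3))/24) + C3*exp(15^(1/3)*z*(15^(1/3)/(sqrt(769) + 28)^(1/3) + (sqrt(769) + 28)^(1/3))/12)


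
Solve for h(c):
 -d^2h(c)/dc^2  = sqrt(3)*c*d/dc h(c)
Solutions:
 h(c) = C1 + C2*erf(sqrt(2)*3^(1/4)*c/2)


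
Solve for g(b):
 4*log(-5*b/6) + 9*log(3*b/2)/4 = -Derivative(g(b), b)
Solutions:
 g(b) = C1 - 25*b*log(b)/4 + b*(-4*log(5) + log(2)/4 + 3*log(3)/4 + log(192) + 25/4 - 4*I*pi)


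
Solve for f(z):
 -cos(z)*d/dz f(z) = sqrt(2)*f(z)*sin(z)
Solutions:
 f(z) = C1*cos(z)^(sqrt(2))


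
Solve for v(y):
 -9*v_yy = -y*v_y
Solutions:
 v(y) = C1 + C2*erfi(sqrt(2)*y/6)


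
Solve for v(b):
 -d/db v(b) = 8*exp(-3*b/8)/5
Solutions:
 v(b) = C1 + 64*exp(-3*b/8)/15


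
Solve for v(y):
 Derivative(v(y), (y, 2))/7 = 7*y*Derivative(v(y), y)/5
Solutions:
 v(y) = C1 + C2*erfi(7*sqrt(10)*y/10)


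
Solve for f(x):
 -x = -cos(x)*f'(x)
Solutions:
 f(x) = C1 + Integral(x/cos(x), x)


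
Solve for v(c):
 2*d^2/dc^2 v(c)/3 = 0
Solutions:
 v(c) = C1 + C2*c


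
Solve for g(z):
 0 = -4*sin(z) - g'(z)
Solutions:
 g(z) = C1 + 4*cos(z)


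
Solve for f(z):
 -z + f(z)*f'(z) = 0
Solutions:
 f(z) = -sqrt(C1 + z^2)
 f(z) = sqrt(C1 + z^2)


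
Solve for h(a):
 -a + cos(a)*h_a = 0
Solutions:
 h(a) = C1 + Integral(a/cos(a), a)


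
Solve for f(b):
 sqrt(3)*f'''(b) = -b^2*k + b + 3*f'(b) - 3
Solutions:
 f(b) = C1 + C2*exp(-3^(1/4)*b) + C3*exp(3^(1/4)*b) + b^3*k/9 - b^2/6 + 2*sqrt(3)*b*k/9 + b


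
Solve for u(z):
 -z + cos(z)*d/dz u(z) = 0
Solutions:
 u(z) = C1 + Integral(z/cos(z), z)


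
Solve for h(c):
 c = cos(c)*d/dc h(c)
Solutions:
 h(c) = C1 + Integral(c/cos(c), c)


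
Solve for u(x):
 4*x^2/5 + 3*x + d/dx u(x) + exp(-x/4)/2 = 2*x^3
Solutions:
 u(x) = C1 + x^4/2 - 4*x^3/15 - 3*x^2/2 + 2*exp(-x/4)


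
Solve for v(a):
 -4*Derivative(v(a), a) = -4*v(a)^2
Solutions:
 v(a) = -1/(C1 + a)


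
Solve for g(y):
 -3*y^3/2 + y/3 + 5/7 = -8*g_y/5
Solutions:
 g(y) = C1 + 15*y^4/64 - 5*y^2/48 - 25*y/56


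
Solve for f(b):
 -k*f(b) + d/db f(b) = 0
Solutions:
 f(b) = C1*exp(b*k)


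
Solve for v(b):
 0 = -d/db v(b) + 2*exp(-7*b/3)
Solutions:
 v(b) = C1 - 6*exp(-7*b/3)/7


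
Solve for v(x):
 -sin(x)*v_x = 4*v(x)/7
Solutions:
 v(x) = C1*(cos(x) + 1)^(2/7)/(cos(x) - 1)^(2/7)


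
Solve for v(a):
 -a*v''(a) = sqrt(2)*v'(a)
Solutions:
 v(a) = C1 + C2*a^(1 - sqrt(2))


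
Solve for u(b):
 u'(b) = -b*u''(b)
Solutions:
 u(b) = C1 + C2*log(b)


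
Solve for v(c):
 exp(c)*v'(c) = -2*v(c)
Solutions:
 v(c) = C1*exp(2*exp(-c))


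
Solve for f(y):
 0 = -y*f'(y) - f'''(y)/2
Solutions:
 f(y) = C1 + Integral(C2*airyai(-2^(1/3)*y) + C3*airybi(-2^(1/3)*y), y)


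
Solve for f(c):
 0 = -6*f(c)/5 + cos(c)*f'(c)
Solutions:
 f(c) = C1*(sin(c) + 1)^(3/5)/(sin(c) - 1)^(3/5)


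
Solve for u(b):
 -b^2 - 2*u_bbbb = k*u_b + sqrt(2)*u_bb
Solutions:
 u(b) = C1 + C2*exp(b*(-6^(1/3)*(9*k + 2*sqrt(3)*sqrt(27*k^2/4 + sqrt(2)))^(1/3) + 2*2^(1/6)*3^(2/3)/(9*k + 2*sqrt(3)*sqrt(27*k^2/4 + sqrt(2)))^(1/3))/6) + C3*exp(b*(6^(1/3)*(9*k + 2*sqrt(3)*sqrt(27*k^2/4 + sqrt(2)))^(1/3)/12 - 2^(1/3)*3^(5/6)*I*(9*k + 2*sqrt(3)*sqrt(27*k^2/4 + sqrt(2)))^(1/3)/12 + 2*sqrt(2)/((-6^(1/3) + 2^(1/3)*3^(5/6)*I)*(9*k + 2*sqrt(3)*sqrt(27*k^2/4 + sqrt(2)))^(1/3)))) + C4*exp(b*(6^(1/3)*(9*k + 2*sqrt(3)*sqrt(27*k^2/4 + sqrt(2)))^(1/3)/12 + 2^(1/3)*3^(5/6)*I*(9*k + 2*sqrt(3)*sqrt(27*k^2/4 + sqrt(2)))^(1/3)/12 - 2*sqrt(2)/((6^(1/3) + 2^(1/3)*3^(5/6)*I)*(9*k + 2*sqrt(3)*sqrt(27*k^2/4 + sqrt(2)))^(1/3)))) - b^3/(3*k) + sqrt(2)*b^2/k^2 - 4*b/k^3


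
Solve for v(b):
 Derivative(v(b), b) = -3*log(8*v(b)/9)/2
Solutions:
 2*Integral(1/(log(_y) - 2*log(3) + 3*log(2)), (_y, v(b)))/3 = C1 - b


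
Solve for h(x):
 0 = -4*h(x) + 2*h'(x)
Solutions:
 h(x) = C1*exp(2*x)


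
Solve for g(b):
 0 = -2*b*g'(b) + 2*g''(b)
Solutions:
 g(b) = C1 + C2*erfi(sqrt(2)*b/2)


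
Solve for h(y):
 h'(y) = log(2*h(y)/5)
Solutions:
 -Integral(1/(log(_y) - log(5) + log(2)), (_y, h(y))) = C1 - y


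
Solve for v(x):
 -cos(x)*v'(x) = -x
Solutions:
 v(x) = C1 + Integral(x/cos(x), x)


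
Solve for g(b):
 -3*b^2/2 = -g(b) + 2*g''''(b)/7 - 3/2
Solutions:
 g(b) = C1*exp(-2^(3/4)*7^(1/4)*b/2) + C2*exp(2^(3/4)*7^(1/4)*b/2) + C3*sin(2^(3/4)*7^(1/4)*b/2) + C4*cos(2^(3/4)*7^(1/4)*b/2) + 3*b^2/2 - 3/2


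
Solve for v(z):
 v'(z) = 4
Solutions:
 v(z) = C1 + 4*z


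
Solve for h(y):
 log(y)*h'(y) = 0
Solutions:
 h(y) = C1


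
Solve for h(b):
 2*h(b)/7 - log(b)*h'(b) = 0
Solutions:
 h(b) = C1*exp(2*li(b)/7)


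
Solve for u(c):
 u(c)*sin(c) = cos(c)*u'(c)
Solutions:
 u(c) = C1/cos(c)


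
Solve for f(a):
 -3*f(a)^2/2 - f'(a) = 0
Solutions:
 f(a) = 2/(C1 + 3*a)


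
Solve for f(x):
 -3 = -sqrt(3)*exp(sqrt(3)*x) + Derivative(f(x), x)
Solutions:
 f(x) = C1 - 3*x + exp(sqrt(3)*x)


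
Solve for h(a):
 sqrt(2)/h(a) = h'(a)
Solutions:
 h(a) = -sqrt(C1 + 2*sqrt(2)*a)
 h(a) = sqrt(C1 + 2*sqrt(2)*a)


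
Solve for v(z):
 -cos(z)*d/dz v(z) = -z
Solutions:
 v(z) = C1 + Integral(z/cos(z), z)


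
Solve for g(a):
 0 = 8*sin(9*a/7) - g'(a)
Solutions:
 g(a) = C1 - 56*cos(9*a/7)/9


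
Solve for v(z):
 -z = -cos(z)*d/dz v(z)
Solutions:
 v(z) = C1 + Integral(z/cos(z), z)


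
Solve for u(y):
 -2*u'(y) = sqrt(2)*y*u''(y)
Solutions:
 u(y) = C1 + C2*y^(1 - sqrt(2))


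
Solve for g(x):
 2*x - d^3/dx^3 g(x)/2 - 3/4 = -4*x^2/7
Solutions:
 g(x) = C1 + C2*x + C3*x^2 + 2*x^5/105 + x^4/6 - x^3/4


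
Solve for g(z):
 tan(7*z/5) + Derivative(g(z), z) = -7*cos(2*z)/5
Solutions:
 g(z) = C1 + 5*log(cos(7*z/5))/7 - 7*sin(2*z)/10


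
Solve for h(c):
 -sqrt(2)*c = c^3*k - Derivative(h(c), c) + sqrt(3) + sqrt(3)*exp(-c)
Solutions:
 h(c) = C1 + c^4*k/4 + sqrt(2)*c^2/2 + sqrt(3)*c - sqrt(3)*exp(-c)


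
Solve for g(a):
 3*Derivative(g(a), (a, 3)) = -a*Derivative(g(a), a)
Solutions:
 g(a) = C1 + Integral(C2*airyai(-3^(2/3)*a/3) + C3*airybi(-3^(2/3)*a/3), a)


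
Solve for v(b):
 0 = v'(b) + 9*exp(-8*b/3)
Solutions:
 v(b) = C1 + 27*exp(-8*b/3)/8


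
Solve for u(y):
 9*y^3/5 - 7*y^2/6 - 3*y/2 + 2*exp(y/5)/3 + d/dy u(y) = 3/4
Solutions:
 u(y) = C1 - 9*y^4/20 + 7*y^3/18 + 3*y^2/4 + 3*y/4 - 10*exp(y/5)/3


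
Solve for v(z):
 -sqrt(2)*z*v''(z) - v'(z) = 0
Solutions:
 v(z) = C1 + C2*z^(1 - sqrt(2)/2)


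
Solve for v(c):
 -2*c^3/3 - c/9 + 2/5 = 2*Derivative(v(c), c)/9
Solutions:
 v(c) = C1 - 3*c^4/4 - c^2/4 + 9*c/5


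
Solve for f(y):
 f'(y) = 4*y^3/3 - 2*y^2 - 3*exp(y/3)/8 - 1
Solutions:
 f(y) = C1 + y^4/3 - 2*y^3/3 - y - 9*exp(y/3)/8


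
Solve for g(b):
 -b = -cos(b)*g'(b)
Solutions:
 g(b) = C1 + Integral(b/cos(b), b)


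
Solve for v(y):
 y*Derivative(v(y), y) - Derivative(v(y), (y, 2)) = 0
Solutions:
 v(y) = C1 + C2*erfi(sqrt(2)*y/2)


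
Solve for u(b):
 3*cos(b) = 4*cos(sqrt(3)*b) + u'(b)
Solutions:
 u(b) = C1 + 3*sin(b) - 4*sqrt(3)*sin(sqrt(3)*b)/3


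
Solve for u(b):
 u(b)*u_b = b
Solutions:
 u(b) = -sqrt(C1 + b^2)
 u(b) = sqrt(C1 + b^2)


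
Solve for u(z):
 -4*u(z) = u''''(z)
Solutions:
 u(z) = (C1*sin(z) + C2*cos(z))*exp(-z) + (C3*sin(z) + C4*cos(z))*exp(z)


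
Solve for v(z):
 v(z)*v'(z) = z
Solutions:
 v(z) = -sqrt(C1 + z^2)
 v(z) = sqrt(C1 + z^2)


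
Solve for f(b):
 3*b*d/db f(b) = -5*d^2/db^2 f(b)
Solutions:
 f(b) = C1 + C2*erf(sqrt(30)*b/10)


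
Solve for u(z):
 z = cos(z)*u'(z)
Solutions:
 u(z) = C1 + Integral(z/cos(z), z)


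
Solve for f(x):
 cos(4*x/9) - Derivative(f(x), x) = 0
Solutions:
 f(x) = C1 + 9*sin(4*x/9)/4


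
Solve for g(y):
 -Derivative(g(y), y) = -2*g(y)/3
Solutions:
 g(y) = C1*exp(2*y/3)


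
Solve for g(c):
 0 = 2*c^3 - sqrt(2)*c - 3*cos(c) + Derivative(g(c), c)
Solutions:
 g(c) = C1 - c^4/2 + sqrt(2)*c^2/2 + 3*sin(c)


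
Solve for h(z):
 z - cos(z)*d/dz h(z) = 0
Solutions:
 h(z) = C1 + Integral(z/cos(z), z)


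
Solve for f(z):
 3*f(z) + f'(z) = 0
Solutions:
 f(z) = C1*exp(-3*z)


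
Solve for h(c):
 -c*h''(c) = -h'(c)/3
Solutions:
 h(c) = C1 + C2*c^(4/3)


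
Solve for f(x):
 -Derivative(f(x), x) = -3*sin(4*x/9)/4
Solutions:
 f(x) = C1 - 27*cos(4*x/9)/16


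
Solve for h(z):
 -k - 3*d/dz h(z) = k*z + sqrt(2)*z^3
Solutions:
 h(z) = C1 - k*z^2/6 - k*z/3 - sqrt(2)*z^4/12


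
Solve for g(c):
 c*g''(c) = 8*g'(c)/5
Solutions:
 g(c) = C1 + C2*c^(13/5)


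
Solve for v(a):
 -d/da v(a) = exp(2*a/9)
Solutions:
 v(a) = C1 - 9*exp(2*a/9)/2


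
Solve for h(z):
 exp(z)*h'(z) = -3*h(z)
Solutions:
 h(z) = C1*exp(3*exp(-z))


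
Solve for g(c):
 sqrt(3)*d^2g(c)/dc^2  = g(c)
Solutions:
 g(c) = C1*exp(-3^(3/4)*c/3) + C2*exp(3^(3/4)*c/3)


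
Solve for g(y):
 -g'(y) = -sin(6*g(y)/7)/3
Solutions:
 -y/3 + 7*log(cos(6*g(y)/7) - 1)/12 - 7*log(cos(6*g(y)/7) + 1)/12 = C1


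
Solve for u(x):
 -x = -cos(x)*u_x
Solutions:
 u(x) = C1 + Integral(x/cos(x), x)


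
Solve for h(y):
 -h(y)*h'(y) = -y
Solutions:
 h(y) = -sqrt(C1 + y^2)
 h(y) = sqrt(C1 + y^2)


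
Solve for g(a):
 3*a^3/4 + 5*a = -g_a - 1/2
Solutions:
 g(a) = C1 - 3*a^4/16 - 5*a^2/2 - a/2


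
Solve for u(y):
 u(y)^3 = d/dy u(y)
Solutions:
 u(y) = -sqrt(2)*sqrt(-1/(C1 + y))/2
 u(y) = sqrt(2)*sqrt(-1/(C1 + y))/2


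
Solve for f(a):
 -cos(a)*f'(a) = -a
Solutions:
 f(a) = C1 + Integral(a/cos(a), a)
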